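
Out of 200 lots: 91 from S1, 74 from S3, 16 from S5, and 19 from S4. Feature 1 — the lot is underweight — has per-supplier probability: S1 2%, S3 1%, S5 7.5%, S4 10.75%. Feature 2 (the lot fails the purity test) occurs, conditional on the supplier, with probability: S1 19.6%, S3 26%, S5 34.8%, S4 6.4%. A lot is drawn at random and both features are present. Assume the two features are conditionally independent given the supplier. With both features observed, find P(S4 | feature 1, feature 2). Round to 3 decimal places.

0.119

Compute prior × likelihood for every hypothesis:
  S1: 0.455 × 0.02 × 0.196 = 0.0017836
  S3: 0.37 × 0.01 × 0.26 = 0.000962
  S5: 0.08 × 0.075 × 0.348 = 0.002088
  S4: 0.095 × 0.1075 × 0.064 = 0.0006536
Total = 0.0054872.
P(S4 | evidence) = 0.0006536 / 0.0054872 ≈ 0.119.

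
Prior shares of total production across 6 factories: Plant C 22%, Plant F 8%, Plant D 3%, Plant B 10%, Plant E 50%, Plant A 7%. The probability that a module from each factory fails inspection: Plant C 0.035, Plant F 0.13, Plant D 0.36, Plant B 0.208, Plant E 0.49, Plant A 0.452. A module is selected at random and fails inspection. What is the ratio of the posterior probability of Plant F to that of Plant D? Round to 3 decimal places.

0.963

By Bayes' rule, posterior ∝ prior × likelihood:
  Plant C: 0.22 × 0.035 = 0.0077
  Plant F: 0.08 × 0.13 = 0.0104
  Plant D: 0.03 × 0.36 = 0.0108
  Plant B: 0.1 × 0.208 = 0.0208
  Plant E: 0.5 × 0.49 = 0.245
  Plant A: 0.07 × 0.452 = 0.03164
Normalizing constant = 0.32634.
The ratio is 0.0104 / 0.0108 (the normalizer cancels) = 0.963.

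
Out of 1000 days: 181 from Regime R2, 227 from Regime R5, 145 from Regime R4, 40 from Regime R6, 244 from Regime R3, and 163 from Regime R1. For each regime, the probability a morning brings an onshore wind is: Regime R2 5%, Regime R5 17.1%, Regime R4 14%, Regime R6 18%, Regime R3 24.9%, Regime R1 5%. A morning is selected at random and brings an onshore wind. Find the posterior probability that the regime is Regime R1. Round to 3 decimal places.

0.056

By Bayes' rule, posterior ∝ prior × likelihood:
  Regime R2: 0.181 × 0.05 = 0.00905
  Regime R5: 0.227 × 0.171 = 0.038817
  Regime R4: 0.145 × 0.14 = 0.0203
  Regime R6: 0.04 × 0.18 = 0.0072
  Regime R3: 0.244 × 0.249 = 0.060756
  Regime R1: 0.163 × 0.05 = 0.00815
Total = 0.144273.
P(Regime R1 | evidence) = 0.00815 / 0.144273 ≈ 0.056.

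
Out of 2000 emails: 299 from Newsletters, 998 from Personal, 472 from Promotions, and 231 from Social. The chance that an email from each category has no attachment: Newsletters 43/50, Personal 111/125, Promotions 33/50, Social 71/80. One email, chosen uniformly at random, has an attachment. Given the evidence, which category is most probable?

Promotions

Taking complements, P(attachment | each) = Newsletters 0.14, Personal 0.112, Promotions 0.34, Social 0.1125.
By Bayes' rule, posterior ∝ prior × likelihood:
  Newsletters: 0.1495 × 0.14 = 0.02093
  Personal: 0.499 × 0.112 = 0.055888
  Promotions: 0.236 × 0.34 = 0.08024
  Social: 0.1155 × 0.1125 = 0.01299375
Total = 0.17005175.
Largest term belongs to Promotions, so Promotions is most probable.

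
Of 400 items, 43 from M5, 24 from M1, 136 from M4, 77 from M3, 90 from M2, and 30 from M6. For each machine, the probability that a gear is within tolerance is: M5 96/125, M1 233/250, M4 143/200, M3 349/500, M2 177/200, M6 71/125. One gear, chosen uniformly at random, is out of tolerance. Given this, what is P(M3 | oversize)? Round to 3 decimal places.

Taking complements, P(oversize | each) = M5 0.232, M1 0.068, M4 0.285, M3 0.302, M2 0.115, M6 0.432.
Prior × likelihood for each hypothesis:
  M5: 0.1075 × 0.232 = 0.02494
  M1: 0.06 × 0.068 = 0.00408
  M4: 0.34 × 0.285 = 0.0969
  M3: 0.1925 × 0.302 = 0.058135
  M2: 0.225 × 0.115 = 0.025875
  M6: 0.075 × 0.432 = 0.0324
Normalizing constant = 0.24233.
P(M3 | evidence) = 0.058135 / 0.24233 ≈ 0.240.

0.240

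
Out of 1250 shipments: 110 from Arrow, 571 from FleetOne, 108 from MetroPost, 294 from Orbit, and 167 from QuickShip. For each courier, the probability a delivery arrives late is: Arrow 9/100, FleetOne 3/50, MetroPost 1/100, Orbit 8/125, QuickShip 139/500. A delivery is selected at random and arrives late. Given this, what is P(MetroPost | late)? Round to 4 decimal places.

Prior × likelihood for each hypothesis:
  Arrow: 0.088 × 0.09 = 0.00792
  FleetOne: 0.4568 × 0.06 = 0.027408
  MetroPost: 0.0864 × 0.01 = 0.000864
  Orbit: 0.2352 × 0.064 = 0.0150528
  QuickShip: 0.1336 × 0.278 = 0.0371408
Sum = 0.0883856.
P(MetroPost | evidence) = 0.000864 / 0.0883856 ≈ 0.0098.

0.0098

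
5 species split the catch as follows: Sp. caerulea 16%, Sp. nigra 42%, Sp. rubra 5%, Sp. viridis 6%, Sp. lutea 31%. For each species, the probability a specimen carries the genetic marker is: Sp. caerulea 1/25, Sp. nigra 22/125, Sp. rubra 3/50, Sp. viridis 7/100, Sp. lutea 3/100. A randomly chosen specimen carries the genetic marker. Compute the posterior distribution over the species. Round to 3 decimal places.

Unnormalized posteriors (prior × likelihood):
  Sp. caerulea: 0.16 × 0.04 = 0.0064
  Sp. nigra: 0.42 × 0.176 = 0.07392
  Sp. rubra: 0.05 × 0.06 = 0.003
  Sp. viridis: 0.06 × 0.07 = 0.0042
  Sp. lutea: 0.31 × 0.03 = 0.0093
Sum = 0.09682.
P(Sp. caerulea | marker) = 0.0064/0.09682 ≈ 0.066
P(Sp. nigra | marker) = 0.07392/0.09682 ≈ 0.763
P(Sp. rubra | marker) = 0.003/0.09682 ≈ 0.031
P(Sp. viridis | marker) = 0.0042/0.09682 ≈ 0.043
P(Sp. lutea | marker) = 0.0093/0.09682 ≈ 0.096

Sp. caerulea 0.066, Sp. nigra 0.763, Sp. rubra 0.031, Sp. viridis 0.043, Sp. lutea 0.096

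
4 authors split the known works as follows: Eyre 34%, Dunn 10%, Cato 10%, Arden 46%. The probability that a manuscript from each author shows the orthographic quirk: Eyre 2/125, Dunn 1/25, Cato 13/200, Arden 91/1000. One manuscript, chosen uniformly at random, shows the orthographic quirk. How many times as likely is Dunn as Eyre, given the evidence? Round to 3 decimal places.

Unnormalized posteriors (prior × likelihood):
  Eyre: 0.34 × 0.016 = 0.00544
  Dunn: 0.1 × 0.04 = 0.004
  Cato: 0.1 × 0.065 = 0.0065
  Arden: 0.46 × 0.091 = 0.04186
Normalizing constant = 0.0578.
The ratio is 0.004 / 0.00544 (the normalizer cancels) = 0.735.

0.735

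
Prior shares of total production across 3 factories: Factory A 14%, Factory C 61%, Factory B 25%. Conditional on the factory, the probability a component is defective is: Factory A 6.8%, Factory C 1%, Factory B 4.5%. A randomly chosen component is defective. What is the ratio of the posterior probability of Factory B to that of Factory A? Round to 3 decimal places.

Compute prior × likelihood for every hypothesis:
  Factory A: 0.14 × 0.068 = 0.00952
  Factory C: 0.61 × 0.01 = 0.0061
  Factory B: 0.25 × 0.045 = 0.01125
Total = 0.02687.
The ratio is 0.01125 / 0.00952 (the normalizer cancels) = 1.182.

1.182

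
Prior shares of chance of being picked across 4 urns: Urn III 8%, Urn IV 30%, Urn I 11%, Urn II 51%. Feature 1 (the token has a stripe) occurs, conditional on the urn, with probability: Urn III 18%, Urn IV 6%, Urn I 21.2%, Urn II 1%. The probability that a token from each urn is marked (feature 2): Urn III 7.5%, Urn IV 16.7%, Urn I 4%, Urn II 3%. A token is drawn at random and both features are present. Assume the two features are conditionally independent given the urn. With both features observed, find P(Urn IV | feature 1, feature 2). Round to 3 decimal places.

0.581

Compute prior × likelihood for every hypothesis:
  Urn III: 0.08 × 0.18 × 0.075 = 0.00108
  Urn IV: 0.3 × 0.06 × 0.167 = 0.003006
  Urn I: 0.11 × 0.212 × 0.04 = 0.0009328
  Urn II: 0.51 × 0.01 × 0.03 = 0.000153
Normalizing constant = 0.0051718.
P(Urn IV | evidence) = 0.003006 / 0.0051718 ≈ 0.581.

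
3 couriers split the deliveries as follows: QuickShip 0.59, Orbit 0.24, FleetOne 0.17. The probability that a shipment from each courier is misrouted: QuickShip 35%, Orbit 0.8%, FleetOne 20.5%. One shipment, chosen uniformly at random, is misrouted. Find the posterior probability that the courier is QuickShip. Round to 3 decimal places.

0.849

By Bayes' rule, posterior ∝ prior × likelihood:
  QuickShip: 0.59 × 0.35 = 0.2065
  Orbit: 0.24 × 0.008 = 0.00192
  FleetOne: 0.17 × 0.205 = 0.03485
Total = 0.24327.
P(QuickShip | evidence) = 0.2065 / 0.24327 ≈ 0.849.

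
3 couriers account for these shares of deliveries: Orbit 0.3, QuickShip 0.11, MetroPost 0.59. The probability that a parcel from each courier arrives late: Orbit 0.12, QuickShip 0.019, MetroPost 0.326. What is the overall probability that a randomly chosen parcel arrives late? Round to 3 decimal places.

Unnormalized posteriors (prior × likelihood):
  Orbit: 0.3 × 0.12 = 0.036
  QuickShip: 0.11 × 0.019 = 0.00209
  MetroPost: 0.59 × 0.326 = 0.19234
P(late) = 0.036 + 0.00209 + 0.19234 = 0.23043 → 0.230.

0.230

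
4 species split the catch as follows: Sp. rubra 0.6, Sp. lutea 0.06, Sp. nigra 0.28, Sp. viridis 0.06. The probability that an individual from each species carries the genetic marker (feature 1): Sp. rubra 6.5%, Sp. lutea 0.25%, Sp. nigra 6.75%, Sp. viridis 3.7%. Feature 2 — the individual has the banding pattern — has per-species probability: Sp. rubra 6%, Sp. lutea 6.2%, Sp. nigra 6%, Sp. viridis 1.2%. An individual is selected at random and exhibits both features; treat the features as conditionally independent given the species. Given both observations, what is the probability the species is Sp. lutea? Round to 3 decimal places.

0.003

Compute prior × likelihood for every hypothesis:
  Sp. rubra: 0.6 × 0.065 × 0.06 = 0.00234
  Sp. lutea: 0.06 × 0.0025 × 0.062 = 0.0000093
  Sp. nigra: 0.28 × 0.0675 × 0.06 = 0.001134
  Sp. viridis: 0.06 × 0.037 × 0.012 = 0.00002664
Total = 0.00350994.
P(Sp. lutea | evidence) = 0.0000093 / 0.00350994 ≈ 0.003.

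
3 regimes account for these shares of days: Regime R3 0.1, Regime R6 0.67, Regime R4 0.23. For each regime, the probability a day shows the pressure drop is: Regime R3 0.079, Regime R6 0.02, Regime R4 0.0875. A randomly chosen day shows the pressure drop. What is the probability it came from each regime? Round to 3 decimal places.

Compute prior × likelihood for every hypothesis:
  Regime R3: 0.1 × 0.079 = 0.0079
  Regime R6: 0.67 × 0.02 = 0.0134
  Regime R4: 0.23 × 0.0875 = 0.020125
Total = 0.041425.
P(Regime R3 | drop) = 0.0079/0.041425 ≈ 0.191
P(Regime R6 | drop) = 0.0134/0.041425 ≈ 0.323
P(Regime R4 | drop) = 0.020125/0.041425 ≈ 0.486

Regime R3 0.191, Regime R6 0.323, Regime R4 0.486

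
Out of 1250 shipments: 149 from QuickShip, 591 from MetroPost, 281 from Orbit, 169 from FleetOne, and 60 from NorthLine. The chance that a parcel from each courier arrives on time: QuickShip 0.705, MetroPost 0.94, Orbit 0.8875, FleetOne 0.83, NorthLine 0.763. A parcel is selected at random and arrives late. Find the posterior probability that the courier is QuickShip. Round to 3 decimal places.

Taking complements, P(late | each) = QuickShip 0.295, MetroPost 0.06, Orbit 0.1125, FleetOne 0.17, NorthLine 0.237.
Unnormalized posteriors (prior × likelihood):
  QuickShip: 0.1192 × 0.295 = 0.035164
  MetroPost: 0.4728 × 0.06 = 0.028368
  Orbit: 0.2248 × 0.1125 = 0.02529
  FleetOne: 0.1352 × 0.17 = 0.022984
  NorthLine: 0.048 × 0.237 = 0.011376
Sum = 0.123182.
P(QuickShip | evidence) = 0.035164 / 0.123182 ≈ 0.285.

0.285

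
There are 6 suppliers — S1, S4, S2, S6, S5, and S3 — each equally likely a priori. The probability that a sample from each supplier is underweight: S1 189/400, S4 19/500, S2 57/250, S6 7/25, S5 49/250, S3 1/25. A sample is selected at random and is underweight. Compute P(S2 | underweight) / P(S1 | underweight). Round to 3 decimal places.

0.483

Since the prior is uniform, the posterior is proportional to the likelihood:
  S1: 0.4725
  S4: 0.038
  S2: 0.228
  S6: 0.28
  S5: 0.196
  S3: 0.04
Sum = 1.2545.
The ratio is 0.228 / 0.4725 (the normalizer cancels) = 0.483.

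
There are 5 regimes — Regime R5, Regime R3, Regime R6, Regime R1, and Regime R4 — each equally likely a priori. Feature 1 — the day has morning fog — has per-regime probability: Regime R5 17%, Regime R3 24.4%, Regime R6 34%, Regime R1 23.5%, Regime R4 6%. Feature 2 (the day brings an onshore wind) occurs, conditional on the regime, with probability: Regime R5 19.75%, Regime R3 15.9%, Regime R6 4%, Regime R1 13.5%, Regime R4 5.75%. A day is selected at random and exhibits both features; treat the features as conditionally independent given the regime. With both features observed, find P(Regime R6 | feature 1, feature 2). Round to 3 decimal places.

Since the prior is uniform, the posterior is proportional to the likelihood:
  Regime R5: 0.17 × 0.1975 = 0.033575
  Regime R3: 0.244 × 0.159 = 0.038796
  Regime R6: 0.34 × 0.04 = 0.0136
  Regime R1: 0.235 × 0.135 = 0.031725
  Regime R4: 0.06 × 0.0575 = 0.00345
Total = 0.121146.
P(Regime R6 | evidence) = 0.0136 / 0.121146 ≈ 0.112.

0.112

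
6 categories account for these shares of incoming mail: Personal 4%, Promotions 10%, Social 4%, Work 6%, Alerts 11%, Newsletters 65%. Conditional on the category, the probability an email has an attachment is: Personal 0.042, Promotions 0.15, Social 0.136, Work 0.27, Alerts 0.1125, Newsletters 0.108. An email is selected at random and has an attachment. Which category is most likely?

By Bayes' rule, posterior ∝ prior × likelihood:
  Personal: 0.04 × 0.042 = 0.00168
  Promotions: 0.1 × 0.15 = 0.015
  Social: 0.04 × 0.136 = 0.00544
  Work: 0.06 × 0.27 = 0.0162
  Alerts: 0.11 × 0.1125 = 0.012375
  Newsletters: 0.65 × 0.108 = 0.0702
Sum = 0.120895.
Largest term belongs to Newsletters, so Newsletters is most probable.

Newsletters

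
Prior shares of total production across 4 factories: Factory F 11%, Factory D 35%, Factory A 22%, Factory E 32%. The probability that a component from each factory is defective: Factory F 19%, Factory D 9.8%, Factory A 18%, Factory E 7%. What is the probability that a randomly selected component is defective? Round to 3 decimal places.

0.117

By Bayes' rule, posterior ∝ prior × likelihood:
  Factory F: 0.11 × 0.19 = 0.0209
  Factory D: 0.35 × 0.098 = 0.0343
  Factory A: 0.22 × 0.18 = 0.0396
  Factory E: 0.32 × 0.07 = 0.0224
P(defective) = 0.0209 + 0.0343 + 0.0396 + 0.0224 = 0.1172 → 0.117.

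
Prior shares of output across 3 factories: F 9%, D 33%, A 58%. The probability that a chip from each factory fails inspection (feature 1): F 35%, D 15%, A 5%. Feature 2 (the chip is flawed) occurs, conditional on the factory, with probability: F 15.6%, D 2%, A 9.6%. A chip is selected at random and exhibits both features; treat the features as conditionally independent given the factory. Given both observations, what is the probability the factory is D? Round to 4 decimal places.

Compute prior × likelihood for every hypothesis:
  F: 0.09 × 0.35 × 0.156 = 0.004914
  D: 0.33 × 0.15 × 0.02 = 0.00099
  A: 0.58 × 0.05 × 0.096 = 0.002784
Total = 0.008688.
P(D | evidence) = 0.00099 / 0.008688 ≈ 0.1140.

0.1140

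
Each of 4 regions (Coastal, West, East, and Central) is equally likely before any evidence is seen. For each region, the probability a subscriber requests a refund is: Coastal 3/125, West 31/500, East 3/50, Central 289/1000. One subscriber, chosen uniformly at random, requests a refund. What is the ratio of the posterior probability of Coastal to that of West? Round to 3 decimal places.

0.387

Since the prior is uniform, the posterior is proportional to the likelihood:
  Coastal: 0.024
  West: 0.062
  East: 0.06
  Central: 0.289
Total = 0.435.
The ratio is 0.024 / 0.062 (the normalizer cancels) = 0.387.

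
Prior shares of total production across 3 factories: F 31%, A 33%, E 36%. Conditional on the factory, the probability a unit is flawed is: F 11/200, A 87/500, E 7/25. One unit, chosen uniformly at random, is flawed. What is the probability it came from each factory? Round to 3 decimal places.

F 0.097, A 0.328, E 0.575

By Bayes' rule, posterior ∝ prior × likelihood:
  F: 0.31 × 0.055 = 0.01705
  A: 0.33 × 0.174 = 0.05742
  E: 0.36 × 0.28 = 0.1008
Sum = 0.17527.
P(F | flawed) = 0.01705/0.17527 ≈ 0.097
P(A | flawed) = 0.05742/0.17527 ≈ 0.328
P(E | flawed) = 0.1008/0.17527 ≈ 0.575
(Check: 0.097+0.328+0.575 = 1.000.)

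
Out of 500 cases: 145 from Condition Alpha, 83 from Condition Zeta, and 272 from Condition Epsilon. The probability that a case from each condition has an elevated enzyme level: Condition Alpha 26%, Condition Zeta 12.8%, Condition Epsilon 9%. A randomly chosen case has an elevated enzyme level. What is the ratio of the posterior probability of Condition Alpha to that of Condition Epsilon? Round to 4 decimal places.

Compute prior × likelihood for every hypothesis:
  Condition Alpha: 0.29 × 0.26 = 0.0754
  Condition Zeta: 0.166 × 0.128 = 0.021248
  Condition Epsilon: 0.544 × 0.09 = 0.04896
Total = 0.145608.
The ratio is 0.0754 / 0.04896 (the normalizer cancels) = 1.5400.

1.5400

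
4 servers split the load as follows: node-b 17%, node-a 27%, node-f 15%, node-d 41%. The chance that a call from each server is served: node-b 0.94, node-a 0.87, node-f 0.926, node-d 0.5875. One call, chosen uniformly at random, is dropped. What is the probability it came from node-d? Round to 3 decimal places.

Taking complements, P(dropped | each) = node-b 0.06, node-a 0.13, node-f 0.074, node-d 0.4125.
Unnormalized posteriors (prior × likelihood):
  node-b: 0.17 × 0.06 = 0.0102
  node-a: 0.27 × 0.13 = 0.0351
  node-f: 0.15 × 0.074 = 0.0111
  node-d: 0.41 × 0.4125 = 0.169125
Normalizing constant = 0.225525.
P(node-d | evidence) = 0.169125 / 0.225525 ≈ 0.750.

0.750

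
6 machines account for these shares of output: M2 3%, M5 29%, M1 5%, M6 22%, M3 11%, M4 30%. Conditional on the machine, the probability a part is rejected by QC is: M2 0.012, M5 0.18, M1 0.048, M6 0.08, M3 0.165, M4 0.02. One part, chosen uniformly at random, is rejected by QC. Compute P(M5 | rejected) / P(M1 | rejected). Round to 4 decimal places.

Prior × likelihood for each hypothesis:
  M2: 0.03 × 0.012 = 0.00036
  M5: 0.29 × 0.18 = 0.0522
  M1: 0.05 × 0.048 = 0.0024
  M6: 0.22 × 0.08 = 0.0176
  M3: 0.11 × 0.165 = 0.01815
  M4: 0.3 × 0.02 = 0.006
Normalizing constant = 0.09671.
The ratio is 0.0522 / 0.0024 (the normalizer cancels) = 21.7500.

21.7500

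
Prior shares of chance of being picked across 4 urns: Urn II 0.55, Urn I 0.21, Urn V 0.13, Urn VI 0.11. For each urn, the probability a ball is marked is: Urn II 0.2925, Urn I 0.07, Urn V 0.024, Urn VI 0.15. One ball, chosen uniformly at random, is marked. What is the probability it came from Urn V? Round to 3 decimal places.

0.016

Compute prior × likelihood for every hypothesis:
  Urn II: 0.55 × 0.2925 = 0.160875
  Urn I: 0.21 × 0.07 = 0.0147
  Urn V: 0.13 × 0.024 = 0.00312
  Urn VI: 0.11 × 0.15 = 0.0165
Sum = 0.195195.
P(Urn V | evidence) = 0.00312 / 0.195195 ≈ 0.016.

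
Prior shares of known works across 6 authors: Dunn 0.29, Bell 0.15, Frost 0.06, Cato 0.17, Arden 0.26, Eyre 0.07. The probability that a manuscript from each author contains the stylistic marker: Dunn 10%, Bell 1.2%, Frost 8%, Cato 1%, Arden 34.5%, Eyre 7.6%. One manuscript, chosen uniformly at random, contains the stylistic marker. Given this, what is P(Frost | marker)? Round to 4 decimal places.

Prior × likelihood for each hypothesis:
  Dunn: 0.29 × 0.1 = 0.029
  Bell: 0.15 × 0.012 = 0.0018
  Frost: 0.06 × 0.08 = 0.0048
  Cato: 0.17 × 0.01 = 0.0017
  Arden: 0.26 × 0.345 = 0.0897
  Eyre: 0.07 × 0.076 = 0.00532
Normalizing constant = 0.13232.
P(Frost | evidence) = 0.0048 / 0.13232 ≈ 0.0363.

0.0363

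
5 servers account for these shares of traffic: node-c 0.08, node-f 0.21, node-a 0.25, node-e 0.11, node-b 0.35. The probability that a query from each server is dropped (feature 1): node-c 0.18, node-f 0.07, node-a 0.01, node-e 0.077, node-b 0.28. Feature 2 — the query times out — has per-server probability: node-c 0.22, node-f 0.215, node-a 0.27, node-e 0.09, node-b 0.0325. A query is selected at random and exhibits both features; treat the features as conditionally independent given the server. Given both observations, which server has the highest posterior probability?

node-b

Unnormalized posteriors (prior × likelihood):
  node-c: 0.08 × 0.18 × 0.22 = 0.003168
  node-f: 0.21 × 0.07 × 0.215 = 0.0031605
  node-a: 0.25 × 0.01 × 0.27 = 0.000675
  node-e: 0.11 × 0.077 × 0.09 = 0.0007623
  node-b: 0.35 × 0.28 × 0.0325 = 0.003185
Normalizing constant = 0.0109508.
Largest term belongs to node-b, so node-b is most probable.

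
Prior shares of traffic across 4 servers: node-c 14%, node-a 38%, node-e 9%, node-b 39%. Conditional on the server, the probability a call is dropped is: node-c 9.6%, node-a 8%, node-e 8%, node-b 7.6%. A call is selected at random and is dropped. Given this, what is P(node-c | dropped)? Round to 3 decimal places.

0.167

Prior × likelihood for each hypothesis:
  node-c: 0.14 × 0.096 = 0.01344
  node-a: 0.38 × 0.08 = 0.0304
  node-e: 0.09 × 0.08 = 0.0072
  node-b: 0.39 × 0.076 = 0.02964
Sum = 0.08068.
P(node-c | evidence) = 0.01344 / 0.08068 ≈ 0.167.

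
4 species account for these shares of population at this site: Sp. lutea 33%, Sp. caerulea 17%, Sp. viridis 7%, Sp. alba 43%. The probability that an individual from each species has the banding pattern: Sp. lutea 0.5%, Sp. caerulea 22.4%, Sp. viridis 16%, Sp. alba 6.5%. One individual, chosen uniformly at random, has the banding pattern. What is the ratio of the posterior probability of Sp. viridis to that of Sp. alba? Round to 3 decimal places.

Prior × likelihood for each hypothesis:
  Sp. lutea: 0.33 × 0.005 = 0.00165
  Sp. caerulea: 0.17 × 0.224 = 0.03808
  Sp. viridis: 0.07 × 0.16 = 0.0112
  Sp. alba: 0.43 × 0.065 = 0.02795
Total = 0.07888.
The ratio is 0.0112 / 0.02795 (the normalizer cancels) = 0.401.

0.401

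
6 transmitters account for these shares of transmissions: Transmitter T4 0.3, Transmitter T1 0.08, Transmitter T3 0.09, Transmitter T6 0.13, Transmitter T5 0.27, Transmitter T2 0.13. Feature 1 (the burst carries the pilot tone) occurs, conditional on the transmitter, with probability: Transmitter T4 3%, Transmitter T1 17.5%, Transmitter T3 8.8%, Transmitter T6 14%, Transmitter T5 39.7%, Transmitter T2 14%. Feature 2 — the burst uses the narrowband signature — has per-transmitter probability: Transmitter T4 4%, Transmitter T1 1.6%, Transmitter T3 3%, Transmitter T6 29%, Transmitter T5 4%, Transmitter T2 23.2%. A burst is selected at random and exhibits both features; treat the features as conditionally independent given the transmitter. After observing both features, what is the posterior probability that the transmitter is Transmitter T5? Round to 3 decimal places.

0.293

Compute prior × likelihood for every hypothesis:
  Transmitter T4: 0.3 × 0.03 × 0.04 = 0.00036
  Transmitter T1: 0.08 × 0.175 × 0.016 = 0.000224
  Transmitter T3: 0.09 × 0.088 × 0.03 = 0.0002376
  Transmitter T6: 0.13 × 0.14 × 0.29 = 0.005278
  Transmitter T5: 0.27 × 0.397 × 0.04 = 0.0042876
  Transmitter T2: 0.13 × 0.14 × 0.232 = 0.0042224
Normalizing constant = 0.0146096.
P(Transmitter T5 | evidence) = 0.0042876 / 0.0146096 ≈ 0.293.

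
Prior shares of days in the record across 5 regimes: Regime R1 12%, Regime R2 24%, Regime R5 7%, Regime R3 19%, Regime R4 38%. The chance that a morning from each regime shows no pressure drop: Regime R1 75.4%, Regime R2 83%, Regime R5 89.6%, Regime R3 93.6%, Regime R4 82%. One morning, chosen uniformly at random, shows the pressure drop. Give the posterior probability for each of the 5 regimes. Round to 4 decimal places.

Regime R1 0.1866, Regime R2 0.2580, Regime R5 0.0460, Regime R3 0.0769, Regime R4 0.4325

Taking complements, P(drop | each) = Regime R1 0.246, Regime R2 0.17, Regime R5 0.104, Regime R3 0.064, Regime R4 0.18.
Prior × likelihood for each hypothesis:
  Regime R1: 0.12 × 0.246 = 0.02952
  Regime R2: 0.24 × 0.17 = 0.0408
  Regime R5: 0.07 × 0.104 = 0.00728
  Regime R3: 0.19 × 0.064 = 0.01216
  Regime R4: 0.38 × 0.18 = 0.0684
Total = 0.15816.
P(Regime R1 | drop) = 0.02952/0.15816 ≈ 0.1866
P(Regime R2 | drop) = 0.0408/0.15816 ≈ 0.2580
P(Regime R5 | drop) = 0.00728/0.15816 ≈ 0.0460
P(Regime R3 | drop) = 0.01216/0.15816 ≈ 0.0769
P(Regime R4 | drop) = 0.0684/0.15816 ≈ 0.4325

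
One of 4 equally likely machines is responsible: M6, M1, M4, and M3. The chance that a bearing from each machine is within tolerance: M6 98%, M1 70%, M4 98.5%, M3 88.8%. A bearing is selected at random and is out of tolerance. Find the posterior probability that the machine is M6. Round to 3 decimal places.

Taking complements, P(oversize | each) = M6 0.02, M1 0.3, M4 0.015, M3 0.112.
With a uniform prior (1/4 each), posterior ∝ likelihood:
  M6: 0.02
  M1: 0.3
  M4: 0.015
  M3: 0.112
Normalizing constant = 0.447.
P(M6 | evidence) = 0.02 / 0.447 ≈ 0.045.

0.045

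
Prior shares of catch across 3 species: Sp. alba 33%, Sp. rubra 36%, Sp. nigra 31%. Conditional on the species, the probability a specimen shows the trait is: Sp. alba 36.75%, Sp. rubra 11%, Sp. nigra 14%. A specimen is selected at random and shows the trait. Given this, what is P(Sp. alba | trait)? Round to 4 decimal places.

0.5937

Unnormalized posteriors (prior × likelihood):
  Sp. alba: 0.33 × 0.3675 = 0.121275
  Sp. rubra: 0.36 × 0.11 = 0.0396
  Sp. nigra: 0.31 × 0.14 = 0.0434
Sum = 0.204275.
P(Sp. alba | evidence) = 0.121275 / 0.204275 ≈ 0.5937.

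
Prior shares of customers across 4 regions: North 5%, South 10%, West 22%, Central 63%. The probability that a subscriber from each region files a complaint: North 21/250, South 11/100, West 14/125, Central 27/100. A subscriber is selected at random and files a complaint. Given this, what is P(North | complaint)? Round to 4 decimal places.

Compute prior × likelihood for every hypothesis:
  North: 0.05 × 0.084 = 0.0042
  South: 0.1 × 0.11 = 0.011
  West: 0.22 × 0.112 = 0.02464
  Central: 0.63 × 0.27 = 0.1701
Total = 0.20994.
P(North | evidence) = 0.0042 / 0.20994 ≈ 0.0200.

0.0200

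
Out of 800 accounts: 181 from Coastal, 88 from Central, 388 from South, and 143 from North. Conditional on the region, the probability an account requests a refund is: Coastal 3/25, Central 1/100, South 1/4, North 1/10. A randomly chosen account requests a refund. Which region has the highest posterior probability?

South

Compute prior × likelihood for every hypothesis:
  Coastal: 0.22625 × 0.12 = 0.02715
  Central: 0.11 × 0.01 = 0.0011
  South: 0.485 × 0.25 = 0.12125
  North: 0.17875 × 0.1 = 0.017875
Sum = 0.167375.
Largest term belongs to South, so South is most probable.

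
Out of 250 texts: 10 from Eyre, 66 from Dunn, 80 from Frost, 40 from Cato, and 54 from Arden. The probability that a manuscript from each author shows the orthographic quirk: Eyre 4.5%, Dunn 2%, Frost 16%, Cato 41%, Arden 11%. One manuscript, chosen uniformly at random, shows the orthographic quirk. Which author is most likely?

Cato

Unnormalized posteriors (prior × likelihood):
  Eyre: 0.04 × 0.045 = 0.0018
  Dunn: 0.264 × 0.02 = 0.00528
  Frost: 0.32 × 0.16 = 0.0512
  Cato: 0.16 × 0.41 = 0.0656
  Arden: 0.216 × 0.11 = 0.02376
Sum = 0.14764.
Largest term belongs to Cato, so Cato is most probable.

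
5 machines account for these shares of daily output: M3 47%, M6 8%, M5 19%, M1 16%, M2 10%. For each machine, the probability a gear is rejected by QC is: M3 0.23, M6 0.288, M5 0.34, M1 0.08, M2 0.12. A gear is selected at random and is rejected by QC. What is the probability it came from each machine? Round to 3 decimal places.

M3 0.490, M6 0.104, M5 0.293, M1 0.058, M2 0.054

Prior × likelihood for each hypothesis:
  M3: 0.47 × 0.23 = 0.1081
  M6: 0.08 × 0.288 = 0.02304
  M5: 0.19 × 0.34 = 0.0646
  M1: 0.16 × 0.08 = 0.0128
  M2: 0.1 × 0.12 = 0.012
Sum = 0.22054.
P(M3 | rejected) = 0.1081/0.22054 ≈ 0.490
P(M6 | rejected) = 0.02304/0.22054 ≈ 0.104
P(M5 | rejected) = 0.0646/0.22054 ≈ 0.293
P(M1 | rejected) = 0.0128/0.22054 ≈ 0.058
P(M2 | rejected) = 0.012/0.22054 ≈ 0.054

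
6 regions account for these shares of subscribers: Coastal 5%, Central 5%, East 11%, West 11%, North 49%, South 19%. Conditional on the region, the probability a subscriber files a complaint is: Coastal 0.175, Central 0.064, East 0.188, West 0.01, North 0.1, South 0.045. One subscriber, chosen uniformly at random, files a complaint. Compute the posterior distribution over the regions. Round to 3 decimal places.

Prior × likelihood for each hypothesis:
  Coastal: 0.05 × 0.175 = 0.00875
  Central: 0.05 × 0.064 = 0.0032
  East: 0.11 × 0.188 = 0.02068
  West: 0.11 × 0.01 = 0.0011
  North: 0.49 × 0.1 = 0.049
  South: 0.19 × 0.045 = 0.00855
Sum = 0.09128.
P(Coastal | complaint) = 0.00875/0.09128 ≈ 0.096
P(Central | complaint) = 0.0032/0.09128 ≈ 0.035
P(East | complaint) = 0.02068/0.09128 ≈ 0.227
P(West | complaint) = 0.0011/0.09128 ≈ 0.012
P(North | complaint) = 0.049/0.09128 ≈ 0.537
P(South | complaint) = 0.00855/0.09128 ≈ 0.094
(Check: 0.096+0.035+0.227+0.012+0.537+0.094 = 1.001.)

Coastal 0.096, Central 0.035, East 0.227, West 0.012, North 0.537, South 0.094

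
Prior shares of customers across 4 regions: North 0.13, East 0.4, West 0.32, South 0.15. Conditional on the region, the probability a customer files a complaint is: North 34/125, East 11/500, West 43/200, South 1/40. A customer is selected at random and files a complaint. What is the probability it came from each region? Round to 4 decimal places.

By Bayes' rule, posterior ∝ prior × likelihood:
  North: 0.13 × 0.272 = 0.03536
  East: 0.4 × 0.022 = 0.0088
  West: 0.32 × 0.215 = 0.0688
  South: 0.15 × 0.025 = 0.00375
Total = 0.11671.
P(North | complaint) = 0.03536/0.11671 ≈ 0.3030
P(East | complaint) = 0.0088/0.11671 ≈ 0.0754
P(West | complaint) = 0.0688/0.11671 ≈ 0.5895
P(South | complaint) = 0.00375/0.11671 ≈ 0.0321

North 0.3030, East 0.0754, West 0.5895, South 0.0321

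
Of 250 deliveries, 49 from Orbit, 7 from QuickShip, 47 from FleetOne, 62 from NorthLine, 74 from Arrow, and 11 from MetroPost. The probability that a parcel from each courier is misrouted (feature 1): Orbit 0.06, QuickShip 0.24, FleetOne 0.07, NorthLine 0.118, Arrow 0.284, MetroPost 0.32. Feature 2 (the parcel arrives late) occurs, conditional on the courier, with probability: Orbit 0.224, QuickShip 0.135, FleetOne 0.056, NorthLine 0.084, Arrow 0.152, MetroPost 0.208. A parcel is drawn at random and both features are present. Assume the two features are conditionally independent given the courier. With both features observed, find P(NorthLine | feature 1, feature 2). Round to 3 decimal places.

0.110

Compute prior × likelihood for every hypothesis:
  Orbit: 0.196 × 0.06 × 0.224 = 0.00263424
  QuickShip: 0.028 × 0.24 × 0.135 = 0.0009072
  FleetOne: 0.188 × 0.07 × 0.056 = 0.00073696
  NorthLine: 0.248 × 0.118 × 0.084 = 0.002458176
  Arrow: 0.296 × 0.284 × 0.152 = 0.012777728
  MetroPost: 0.044 × 0.32 × 0.208 = 0.00292864
Sum = 0.022442944.
P(NorthLine | evidence) = 0.002458176 / 0.022442944 ≈ 0.110.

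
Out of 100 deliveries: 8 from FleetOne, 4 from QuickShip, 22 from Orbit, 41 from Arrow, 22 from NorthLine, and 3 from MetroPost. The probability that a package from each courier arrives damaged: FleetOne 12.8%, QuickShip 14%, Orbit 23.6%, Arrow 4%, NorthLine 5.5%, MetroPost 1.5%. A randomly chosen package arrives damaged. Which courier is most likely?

Prior × likelihood for each hypothesis:
  FleetOne: 0.08 × 0.128 = 0.01024
  QuickShip: 0.04 × 0.14 = 0.0056
  Orbit: 0.22 × 0.236 = 0.05192
  Arrow: 0.41 × 0.04 = 0.0164
  NorthLine: 0.22 × 0.055 = 0.0121
  MetroPost: 0.03 × 0.015 = 0.00045
Total = 0.09671.
Largest term belongs to Orbit, so Orbit is most probable.

Orbit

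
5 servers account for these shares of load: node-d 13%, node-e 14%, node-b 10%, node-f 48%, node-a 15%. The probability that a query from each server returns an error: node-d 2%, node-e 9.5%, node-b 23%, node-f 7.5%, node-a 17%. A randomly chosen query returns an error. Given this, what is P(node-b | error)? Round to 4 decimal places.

0.2291

Compute prior × likelihood for every hypothesis:
  node-d: 0.13 × 0.02 = 0.0026
  node-e: 0.14 × 0.095 = 0.0133
  node-b: 0.1 × 0.23 = 0.023
  node-f: 0.48 × 0.075 = 0.036
  node-a: 0.15 × 0.17 = 0.0255
Total = 0.1004.
P(node-b | evidence) = 0.023 / 0.1004 ≈ 0.2291.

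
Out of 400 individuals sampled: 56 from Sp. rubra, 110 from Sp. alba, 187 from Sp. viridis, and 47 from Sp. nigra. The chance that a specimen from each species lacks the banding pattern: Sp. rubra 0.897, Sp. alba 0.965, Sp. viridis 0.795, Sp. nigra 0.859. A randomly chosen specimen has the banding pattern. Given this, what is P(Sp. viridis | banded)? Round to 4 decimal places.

0.7024

Taking complements, P(banded | each) = Sp. rubra 0.103, Sp. alba 0.035, Sp. viridis 0.205, Sp. nigra 0.141.
Prior × likelihood for each hypothesis:
  Sp. rubra: 0.14 × 0.103 = 0.01442
  Sp. alba: 0.275 × 0.035 = 0.009625
  Sp. viridis: 0.4675 × 0.205 = 0.0958375
  Sp. nigra: 0.1175 × 0.141 = 0.0165675
Normalizing constant = 0.13645.
P(Sp. viridis | evidence) = 0.0958375 / 0.13645 ≈ 0.7024.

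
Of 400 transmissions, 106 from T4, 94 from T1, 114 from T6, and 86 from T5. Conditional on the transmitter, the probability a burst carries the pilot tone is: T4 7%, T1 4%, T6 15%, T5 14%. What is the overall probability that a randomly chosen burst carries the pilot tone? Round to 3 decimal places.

Prior × likelihood for each hypothesis:
  T4: 0.265 × 0.07 = 0.01855
  T1: 0.235 × 0.04 = 0.0094
  T6: 0.285 × 0.15 = 0.04275
  T5: 0.215 × 0.14 = 0.0301
P(pilot) = 0.01855 + 0.0094 + 0.04275 + 0.0301 = 0.1008 → 0.101.

0.101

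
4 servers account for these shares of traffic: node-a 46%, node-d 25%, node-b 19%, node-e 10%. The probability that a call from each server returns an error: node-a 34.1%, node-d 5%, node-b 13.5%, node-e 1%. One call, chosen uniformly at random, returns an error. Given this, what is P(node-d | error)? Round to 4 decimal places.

0.0638

Compute prior × likelihood for every hypothesis:
  node-a: 0.46 × 0.341 = 0.15686
  node-d: 0.25 × 0.05 = 0.0125
  node-b: 0.19 × 0.135 = 0.02565
  node-e: 0.1 × 0.01 = 0.001
Sum = 0.19601.
P(node-d | evidence) = 0.0125 / 0.19601 ≈ 0.0638.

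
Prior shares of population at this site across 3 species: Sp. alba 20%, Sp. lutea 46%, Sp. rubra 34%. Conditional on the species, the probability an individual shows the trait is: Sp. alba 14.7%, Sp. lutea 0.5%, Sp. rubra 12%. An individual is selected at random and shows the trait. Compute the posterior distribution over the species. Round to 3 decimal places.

Prior × likelihood for each hypothesis:
  Sp. alba: 0.2 × 0.147 = 0.0294
  Sp. lutea: 0.46 × 0.005 = 0.0023
  Sp. rubra: 0.34 × 0.12 = 0.0408
Sum = 0.0725.
P(Sp. alba | trait) = 0.0294/0.0725 ≈ 0.406
P(Sp. lutea | trait) = 0.0023/0.0725 ≈ 0.032
P(Sp. rubra | trait) = 0.0408/0.0725 ≈ 0.563

Sp. alba 0.406, Sp. lutea 0.032, Sp. rubra 0.563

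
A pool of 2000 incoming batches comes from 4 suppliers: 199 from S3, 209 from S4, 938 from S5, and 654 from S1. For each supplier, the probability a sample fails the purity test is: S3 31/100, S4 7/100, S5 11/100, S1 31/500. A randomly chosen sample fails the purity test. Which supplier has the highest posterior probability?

S5

Unnormalized posteriors (prior × likelihood):
  S3: 0.0995 × 0.31 = 0.030845
  S4: 0.1045 × 0.07 = 0.007315
  S5: 0.469 × 0.11 = 0.05159
  S1: 0.327 × 0.062 = 0.020274
Normalizing constant = 0.110024.
Largest term belongs to S5, so S5 is most probable.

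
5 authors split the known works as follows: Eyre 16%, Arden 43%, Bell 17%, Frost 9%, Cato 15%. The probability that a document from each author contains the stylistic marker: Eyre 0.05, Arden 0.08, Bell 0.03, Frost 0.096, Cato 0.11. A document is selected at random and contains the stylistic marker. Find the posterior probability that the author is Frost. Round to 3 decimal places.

By Bayes' rule, posterior ∝ prior × likelihood:
  Eyre: 0.16 × 0.05 = 0.008
  Arden: 0.43 × 0.08 = 0.0344
  Bell: 0.17 × 0.03 = 0.0051
  Frost: 0.09 × 0.096 = 0.00864
  Cato: 0.15 × 0.11 = 0.0165
Total = 0.07264.
P(Frost | evidence) = 0.00864 / 0.07264 ≈ 0.119.

0.119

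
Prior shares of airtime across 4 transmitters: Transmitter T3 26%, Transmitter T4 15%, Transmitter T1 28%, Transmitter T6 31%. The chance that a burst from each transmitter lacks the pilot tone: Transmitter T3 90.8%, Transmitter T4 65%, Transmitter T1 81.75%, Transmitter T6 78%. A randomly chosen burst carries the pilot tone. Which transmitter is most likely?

Taking complements, P(pilot | each) = Transmitter T3 0.092, Transmitter T4 0.35, Transmitter T1 0.1825, Transmitter T6 0.22.
Compute prior × likelihood for every hypothesis:
  Transmitter T3: 0.26 × 0.092 = 0.02392
  Transmitter T4: 0.15 × 0.35 = 0.0525
  Transmitter T1: 0.28 × 0.1825 = 0.0511
  Transmitter T6: 0.31 × 0.22 = 0.0682
Normalizing constant = 0.19572.
Largest term belongs to Transmitter T6, so Transmitter T6 is most probable.

Transmitter T6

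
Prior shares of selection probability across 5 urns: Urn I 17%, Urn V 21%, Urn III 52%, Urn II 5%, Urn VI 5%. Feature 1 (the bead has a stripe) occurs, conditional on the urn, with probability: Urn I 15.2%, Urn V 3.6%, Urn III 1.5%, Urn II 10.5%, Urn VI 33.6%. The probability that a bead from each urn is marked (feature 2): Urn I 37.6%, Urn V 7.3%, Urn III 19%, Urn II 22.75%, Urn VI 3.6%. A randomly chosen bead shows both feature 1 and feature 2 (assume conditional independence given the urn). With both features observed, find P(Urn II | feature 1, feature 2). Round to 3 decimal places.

Unnormalized posteriors (prior × likelihood):
  Urn I: 0.17 × 0.152 × 0.376 = 0.00971584
  Urn V: 0.21 × 0.036 × 0.073 = 0.00055188
  Urn III: 0.52 × 0.015 × 0.19 = 0.001482
  Urn II: 0.05 × 0.105 × 0.2275 = 0.001194375
  Urn VI: 0.05 × 0.336 × 0.036 = 0.0006048
Normalizing constant = 0.013548895.
P(Urn II | evidence) = 0.001194375 / 0.013548895 ≈ 0.088.

0.088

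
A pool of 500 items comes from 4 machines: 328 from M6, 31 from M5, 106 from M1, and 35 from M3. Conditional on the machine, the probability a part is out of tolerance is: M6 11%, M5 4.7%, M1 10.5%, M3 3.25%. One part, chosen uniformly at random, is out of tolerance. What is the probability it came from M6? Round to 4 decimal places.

0.7244

Unnormalized posteriors (prior × likelihood):
  M6: 0.656 × 0.11 = 0.07216
  M5: 0.062 × 0.047 = 0.002914
  M1: 0.212 × 0.105 = 0.02226
  M3: 0.07 × 0.0325 = 0.002275
Normalizing constant = 0.099609.
P(M6 | evidence) = 0.07216 / 0.099609 ≈ 0.7244.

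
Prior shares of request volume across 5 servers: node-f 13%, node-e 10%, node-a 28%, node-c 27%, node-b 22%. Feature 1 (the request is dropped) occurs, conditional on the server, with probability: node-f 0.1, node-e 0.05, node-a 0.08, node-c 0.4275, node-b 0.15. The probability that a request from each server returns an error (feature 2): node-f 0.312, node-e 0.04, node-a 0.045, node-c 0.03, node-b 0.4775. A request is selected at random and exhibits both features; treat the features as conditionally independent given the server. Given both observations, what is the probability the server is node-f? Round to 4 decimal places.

Unnormalized posteriors (prior × likelihood):
  node-f: 0.13 × 0.1 × 0.312 = 0.004056
  node-e: 0.1 × 0.05 × 0.04 = 0.0002
  node-a: 0.28 × 0.08 × 0.045 = 0.001008
  node-c: 0.27 × 0.4275 × 0.03 = 0.00346275
  node-b: 0.22 × 0.15 × 0.4775 = 0.0157575
Sum = 0.02448425.
P(node-f | evidence) = 0.004056 / 0.02448425 ≈ 0.1657.

0.1657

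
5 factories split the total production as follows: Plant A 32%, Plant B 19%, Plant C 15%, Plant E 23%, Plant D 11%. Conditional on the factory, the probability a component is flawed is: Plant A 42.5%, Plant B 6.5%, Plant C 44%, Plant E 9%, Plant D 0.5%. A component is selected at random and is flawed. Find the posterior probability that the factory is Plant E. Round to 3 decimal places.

Prior × likelihood for each hypothesis:
  Plant A: 0.32 × 0.425 = 0.136
  Plant B: 0.19 × 0.065 = 0.01235
  Plant C: 0.15 × 0.44 = 0.066
  Plant E: 0.23 × 0.09 = 0.0207
  Plant D: 0.11 × 0.005 = 0.00055
Sum = 0.2356.
P(Plant E | evidence) = 0.0207 / 0.2356 ≈ 0.088.

0.088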